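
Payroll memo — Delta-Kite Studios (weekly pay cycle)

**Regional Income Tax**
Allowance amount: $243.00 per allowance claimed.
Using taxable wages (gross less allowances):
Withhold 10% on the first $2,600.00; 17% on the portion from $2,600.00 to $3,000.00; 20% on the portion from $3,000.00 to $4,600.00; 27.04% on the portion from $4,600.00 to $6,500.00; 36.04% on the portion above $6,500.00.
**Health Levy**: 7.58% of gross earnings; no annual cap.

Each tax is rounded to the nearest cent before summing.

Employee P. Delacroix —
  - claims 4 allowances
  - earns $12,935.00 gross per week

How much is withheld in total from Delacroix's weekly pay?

Regional Income Tax: taxable = $12,935.00 − 4×$243.00 = $11,963.00
  $1,161.76 + 36.04% × ($11,963.00 − $6,500.00) = $1,161.76 + 36.04% × $5,463.00 = $3,130.63
Health Levy: 7.58% × $12,935.00 = $980.47
Total: $3,130.63 + $980.47 = $4,111.10

$4,111.10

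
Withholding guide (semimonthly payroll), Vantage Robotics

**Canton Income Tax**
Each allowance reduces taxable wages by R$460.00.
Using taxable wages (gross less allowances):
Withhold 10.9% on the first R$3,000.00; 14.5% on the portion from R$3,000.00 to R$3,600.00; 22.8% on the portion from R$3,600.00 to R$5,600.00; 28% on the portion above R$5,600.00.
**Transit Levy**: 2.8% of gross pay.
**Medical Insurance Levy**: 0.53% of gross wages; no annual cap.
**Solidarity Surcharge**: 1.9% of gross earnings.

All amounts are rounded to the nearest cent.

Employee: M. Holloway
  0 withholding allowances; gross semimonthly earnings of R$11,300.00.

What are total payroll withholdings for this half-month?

R$3,056.99

Canton Income Tax: taxable = R$11,300.00
  R$870.00 + 28% × (R$11,300.00 − R$5,600.00) = R$870.00 + 28% × R$5,700.00 = R$2,466.00
Transit Levy: 2.8% × R$11,300.00 = R$316.40
Medical Insurance Levy: 0.53% × R$11,300.00 = R$59.89
Solidarity Surcharge: 1.9% × R$11,300.00 = R$214.70
Total: R$2,466.00 + R$316.40 + R$59.89 + R$214.70 = R$3,056.99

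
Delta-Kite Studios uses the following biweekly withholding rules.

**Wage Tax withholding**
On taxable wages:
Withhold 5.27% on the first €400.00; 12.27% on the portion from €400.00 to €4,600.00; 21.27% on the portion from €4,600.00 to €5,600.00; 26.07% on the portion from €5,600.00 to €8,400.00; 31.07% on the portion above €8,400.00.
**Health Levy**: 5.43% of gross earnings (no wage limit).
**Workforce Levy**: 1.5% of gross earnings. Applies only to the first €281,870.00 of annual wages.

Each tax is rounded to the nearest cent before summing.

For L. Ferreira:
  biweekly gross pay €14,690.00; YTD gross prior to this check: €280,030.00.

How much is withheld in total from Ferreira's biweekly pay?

Wage Tax: taxable = €14,690.00
  €1,479.08 + 31.07% × (€14,690.00 − €8,400.00) = €1,479.08 + 31.07% × €6,290.00 = €3,433.38
Health Levy: 5.43% × €14,690.00 = €797.67
Workforce Levy: cap €281,870.00 − YTD €280,030.00 = €1,840.00 subject; 1.5% × €1,840.00 = €27.60
Total: €3,433.38 + €797.67 + €27.60 = €4,258.65

€4,258.65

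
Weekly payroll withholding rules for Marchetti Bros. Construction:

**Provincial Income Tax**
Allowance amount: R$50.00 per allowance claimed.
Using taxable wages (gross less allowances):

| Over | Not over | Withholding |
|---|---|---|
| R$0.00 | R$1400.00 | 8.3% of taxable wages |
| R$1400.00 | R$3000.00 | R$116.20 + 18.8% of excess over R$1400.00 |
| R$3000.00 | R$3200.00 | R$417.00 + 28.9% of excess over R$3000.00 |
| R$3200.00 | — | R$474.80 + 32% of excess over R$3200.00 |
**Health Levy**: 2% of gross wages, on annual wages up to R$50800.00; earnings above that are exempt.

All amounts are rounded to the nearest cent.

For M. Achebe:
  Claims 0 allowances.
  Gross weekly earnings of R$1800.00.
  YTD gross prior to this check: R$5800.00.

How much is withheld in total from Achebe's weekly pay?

Provincial Income Tax: taxable = R$1800.00
  R$116.20 + 18.8% × (R$1800.00 − R$1400.00) = R$116.20 + 18.8% × R$400.00 = R$191.40
Health Levy: 2% × R$1800.00 = R$36.00
Total: R$191.40 + R$36.00 = R$227.40

R$227.40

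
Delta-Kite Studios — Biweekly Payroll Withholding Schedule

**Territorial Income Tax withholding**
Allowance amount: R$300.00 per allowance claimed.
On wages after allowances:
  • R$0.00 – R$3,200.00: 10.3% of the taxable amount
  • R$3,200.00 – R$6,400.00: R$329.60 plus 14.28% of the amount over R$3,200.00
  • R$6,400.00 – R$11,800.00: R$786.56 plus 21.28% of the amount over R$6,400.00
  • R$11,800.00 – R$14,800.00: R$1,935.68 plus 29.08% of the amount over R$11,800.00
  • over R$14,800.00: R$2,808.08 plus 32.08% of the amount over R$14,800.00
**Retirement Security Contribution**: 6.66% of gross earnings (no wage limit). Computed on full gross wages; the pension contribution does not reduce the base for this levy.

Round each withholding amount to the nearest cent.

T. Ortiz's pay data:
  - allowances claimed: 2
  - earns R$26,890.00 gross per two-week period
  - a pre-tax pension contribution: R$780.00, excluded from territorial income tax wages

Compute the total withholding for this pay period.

R$8,034.72

Territorial Income Tax: taxable = R$26,890.00 − R$780.00 − 2×R$300.00 = R$25,510.00
  R$2,808.08 + 32.08% × (R$25,510.00 − R$14,800.00) = R$2,808.08 + 32.08% × R$10,710.00 = R$6,243.85
Retirement Security Contribution: 6.66% × R$26,890.00 = R$1,790.87
Total: R$6,243.85 + R$1,790.87 = R$8,034.72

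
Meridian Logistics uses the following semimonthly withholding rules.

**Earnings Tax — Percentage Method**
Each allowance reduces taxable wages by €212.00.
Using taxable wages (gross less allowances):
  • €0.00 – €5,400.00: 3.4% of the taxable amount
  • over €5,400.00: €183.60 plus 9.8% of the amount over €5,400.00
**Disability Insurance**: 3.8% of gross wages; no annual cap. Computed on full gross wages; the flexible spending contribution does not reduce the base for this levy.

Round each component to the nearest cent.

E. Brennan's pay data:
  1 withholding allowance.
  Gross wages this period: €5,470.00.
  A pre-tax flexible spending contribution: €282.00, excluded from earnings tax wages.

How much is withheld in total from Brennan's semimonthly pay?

€377.04

Earnings Tax: taxable = €5,470.00 − €282.00 − 1×€212.00 = €4,976.00
  3.4% × €4,976.00 = €169.18
Disability Insurance: 3.8% × €5,470.00 = €207.86
Total: €169.18 + €207.86 = €377.04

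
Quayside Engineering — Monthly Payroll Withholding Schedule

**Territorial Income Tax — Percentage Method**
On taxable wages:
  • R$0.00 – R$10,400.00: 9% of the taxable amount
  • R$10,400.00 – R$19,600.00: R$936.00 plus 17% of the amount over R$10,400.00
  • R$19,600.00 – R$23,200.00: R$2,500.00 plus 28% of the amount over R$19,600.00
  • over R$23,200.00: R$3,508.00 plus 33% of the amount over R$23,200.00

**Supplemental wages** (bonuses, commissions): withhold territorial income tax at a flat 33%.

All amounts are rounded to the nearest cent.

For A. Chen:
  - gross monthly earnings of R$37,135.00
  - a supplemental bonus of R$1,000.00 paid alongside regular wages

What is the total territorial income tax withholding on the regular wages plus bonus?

R$8,436.55

Territorial Income Tax: taxable = R$37,135.00
  R$3,508.00 + 33% × (R$37,135.00 − R$23,200.00) = R$3,508.00 + 33% × R$13,935.00 = R$8,106.55
Supplemental (33% flat on bonus): 33% × R$1,000.00 = R$330.00
Total territorial income tax: R$8,106.55 + R$330.00 = R$8,436.55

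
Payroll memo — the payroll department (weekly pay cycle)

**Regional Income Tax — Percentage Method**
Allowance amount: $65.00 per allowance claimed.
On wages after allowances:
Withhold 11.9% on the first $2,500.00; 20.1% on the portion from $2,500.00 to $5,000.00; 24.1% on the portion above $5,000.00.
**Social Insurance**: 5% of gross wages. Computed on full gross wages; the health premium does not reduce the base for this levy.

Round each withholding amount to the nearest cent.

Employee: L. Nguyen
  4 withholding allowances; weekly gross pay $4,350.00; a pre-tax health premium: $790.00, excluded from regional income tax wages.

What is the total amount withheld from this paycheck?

$675.80

Regional Income Tax: taxable = $4,350.00 − $790.00 − 4×$65.00 = $3,300.00
  $297.50 + 20.1% × ($3,300.00 − $2,500.00) = $297.50 + 20.1% × $800.00 = $458.30
Social Insurance: 5% × $4,350.00 = $217.50
Total: $458.30 + $217.50 = $675.80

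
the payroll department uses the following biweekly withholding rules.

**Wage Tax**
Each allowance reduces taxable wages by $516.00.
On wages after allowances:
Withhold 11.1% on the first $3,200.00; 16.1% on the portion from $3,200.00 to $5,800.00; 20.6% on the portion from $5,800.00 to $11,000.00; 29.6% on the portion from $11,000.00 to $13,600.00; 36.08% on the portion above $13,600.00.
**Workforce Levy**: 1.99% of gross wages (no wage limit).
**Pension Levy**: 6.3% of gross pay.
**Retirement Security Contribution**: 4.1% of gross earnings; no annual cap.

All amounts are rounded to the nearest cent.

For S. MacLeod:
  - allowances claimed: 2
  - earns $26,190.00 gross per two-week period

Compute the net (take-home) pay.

Wage Tax: taxable = $26,190.00 − 2×$516.00 = $25,158.00
  $2,614.60 + 36.08% × ($25,158.00 − $13,600.00) = $2,614.60 + 36.08% × $11,558.00 = $6,784.73
Workforce Levy: 1.99% × $26,190.00 = $521.18
Pension Levy: 6.3% × $26,190.00 = $1,649.97
Retirement Security Contribution: 4.1% × $26,190.00 = $1,073.79
Total withheld: $6,784.73 + $521.18 + $1,649.97 + $1,073.79 = $10,029.67
Net pay: $26,190.00 − $10,029.67 = $16,160.33

$16,160.33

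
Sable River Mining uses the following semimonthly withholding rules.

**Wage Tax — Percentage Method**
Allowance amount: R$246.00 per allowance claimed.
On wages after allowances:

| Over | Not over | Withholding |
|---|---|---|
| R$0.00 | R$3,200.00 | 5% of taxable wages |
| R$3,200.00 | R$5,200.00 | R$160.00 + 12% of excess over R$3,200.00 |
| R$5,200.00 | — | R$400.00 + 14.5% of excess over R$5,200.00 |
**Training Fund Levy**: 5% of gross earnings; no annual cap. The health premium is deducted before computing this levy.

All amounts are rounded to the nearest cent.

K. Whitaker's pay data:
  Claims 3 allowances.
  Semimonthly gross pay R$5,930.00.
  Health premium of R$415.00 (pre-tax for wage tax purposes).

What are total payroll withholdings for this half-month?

R$624.99

Wage Tax: taxable = R$5,930.00 − R$415.00 − 3×R$246.00 = R$4,777.00
  R$160.00 + 12% × (R$4,777.00 − R$3,200.00) = R$160.00 + 12% × R$1,577.00 = R$349.24
Training Fund Levy: 5% × R$5,515.00 = R$275.75
Total: R$349.24 + R$275.75 = R$624.99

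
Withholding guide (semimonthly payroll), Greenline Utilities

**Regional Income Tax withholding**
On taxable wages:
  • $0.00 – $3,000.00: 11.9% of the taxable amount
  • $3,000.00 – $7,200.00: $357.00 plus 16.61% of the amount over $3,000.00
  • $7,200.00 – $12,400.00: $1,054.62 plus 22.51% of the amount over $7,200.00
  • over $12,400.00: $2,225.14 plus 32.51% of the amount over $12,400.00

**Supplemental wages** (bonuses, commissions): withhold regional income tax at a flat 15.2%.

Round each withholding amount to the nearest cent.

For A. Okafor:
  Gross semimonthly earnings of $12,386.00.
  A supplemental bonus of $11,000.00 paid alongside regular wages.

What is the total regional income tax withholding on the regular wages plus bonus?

$3,893.99

Regional Income Tax: taxable = $12,386.00
  $1,054.62 + 22.51% × ($12,386.00 − $7,200.00) = $1,054.62 + 22.51% × $5,186.00 = $2,221.99
Supplemental (15.2% flat on bonus): 15.2% × $11,000.00 = $1,672.00
Total regional income tax: $2,221.99 + $1,672.00 = $3,893.99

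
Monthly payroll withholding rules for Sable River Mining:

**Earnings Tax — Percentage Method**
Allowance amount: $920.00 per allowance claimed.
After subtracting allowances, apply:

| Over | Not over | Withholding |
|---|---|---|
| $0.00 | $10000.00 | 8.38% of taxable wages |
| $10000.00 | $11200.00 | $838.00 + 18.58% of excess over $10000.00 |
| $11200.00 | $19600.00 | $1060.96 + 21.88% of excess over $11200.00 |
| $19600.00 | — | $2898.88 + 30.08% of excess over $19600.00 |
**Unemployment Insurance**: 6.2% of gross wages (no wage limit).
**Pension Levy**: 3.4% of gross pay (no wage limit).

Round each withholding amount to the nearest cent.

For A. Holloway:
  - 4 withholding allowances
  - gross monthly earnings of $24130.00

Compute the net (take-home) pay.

$18658.96

Earnings Tax: taxable = $24130.00 − 4×$920.00 = $20450.00
  $2898.88 + 30.08% × ($20450.00 − $19600.00) = $2898.88 + 30.08% × $850.00 = $3154.56
Unemployment Insurance: 6.2% × $24130.00 = $1496.06
Pension Levy: 3.4% × $24130.00 = $820.42
Total withheld: $3154.56 + $1496.06 + $820.42 = $5471.04
Net pay: $24130.00 − $5471.04 = $18658.96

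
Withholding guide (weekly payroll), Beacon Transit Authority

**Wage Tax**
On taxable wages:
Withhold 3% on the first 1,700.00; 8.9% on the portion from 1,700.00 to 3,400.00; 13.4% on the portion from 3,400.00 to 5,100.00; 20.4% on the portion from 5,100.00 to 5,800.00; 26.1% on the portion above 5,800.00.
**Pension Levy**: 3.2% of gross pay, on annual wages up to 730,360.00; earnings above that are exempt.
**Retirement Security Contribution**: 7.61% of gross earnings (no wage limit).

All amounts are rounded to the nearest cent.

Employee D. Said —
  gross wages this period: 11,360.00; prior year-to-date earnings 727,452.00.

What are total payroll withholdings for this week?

2,981.62

Wage Tax: taxable = 11,360.00
  572.90 + 26.1% × (11,360.00 − 5,800.00) = 572.90 + 26.1% × 5,560.00 = 2,024.06
Pension Levy: cap 730,360.00 − YTD 727,452.00 = 2,908.00 subject; 3.2% × 2,908.00 = 93.06
Retirement Security Contribution: 7.61% × 11,360.00 = 864.50
Total: 2,024.06 + 93.06 + 864.50 = 2,981.62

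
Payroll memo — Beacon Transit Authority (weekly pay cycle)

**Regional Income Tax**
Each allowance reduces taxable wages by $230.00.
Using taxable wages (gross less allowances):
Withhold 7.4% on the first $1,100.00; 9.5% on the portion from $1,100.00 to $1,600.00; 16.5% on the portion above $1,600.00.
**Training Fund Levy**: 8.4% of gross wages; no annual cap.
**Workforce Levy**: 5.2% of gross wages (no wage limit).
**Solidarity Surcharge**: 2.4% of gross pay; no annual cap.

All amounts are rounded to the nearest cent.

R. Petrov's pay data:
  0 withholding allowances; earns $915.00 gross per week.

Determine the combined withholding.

$214.11

Regional Income Tax: taxable = $915.00
  7.4% × $915.00 = $67.71
Training Fund Levy: 8.4% × $915.00 = $76.86
Workforce Levy: 5.2% × $915.00 = $47.58
Solidarity Surcharge: 2.4% × $915.00 = $21.96
Total: $67.71 + $76.86 + $47.58 + $21.96 = $214.11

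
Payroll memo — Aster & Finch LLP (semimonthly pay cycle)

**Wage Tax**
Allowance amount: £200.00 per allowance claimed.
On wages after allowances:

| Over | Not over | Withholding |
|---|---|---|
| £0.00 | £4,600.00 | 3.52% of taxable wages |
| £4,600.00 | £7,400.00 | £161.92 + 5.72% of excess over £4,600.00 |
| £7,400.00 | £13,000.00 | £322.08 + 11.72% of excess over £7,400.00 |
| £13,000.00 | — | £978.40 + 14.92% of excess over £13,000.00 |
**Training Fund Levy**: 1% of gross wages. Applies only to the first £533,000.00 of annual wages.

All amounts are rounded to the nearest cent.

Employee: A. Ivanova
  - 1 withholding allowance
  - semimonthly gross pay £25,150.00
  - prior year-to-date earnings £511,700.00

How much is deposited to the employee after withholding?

£22,175.66

Wage Tax: taxable = £25,150.00 − 1×£200.00 = £24,950.00
  £978.40 + 14.92% × (£24,950.00 − £13,000.00) = £978.40 + 14.92% × £11,950.00 = £2,761.34
Training Fund Levy: cap £533,000.00 − YTD £511,700.00 = £21,300.00 subject; 1% × £21,300.00 = £213.00
Total withheld: £2,761.34 + £213.00 = £2,974.34
Net pay: £25,150.00 − £2,974.34 = £22,175.66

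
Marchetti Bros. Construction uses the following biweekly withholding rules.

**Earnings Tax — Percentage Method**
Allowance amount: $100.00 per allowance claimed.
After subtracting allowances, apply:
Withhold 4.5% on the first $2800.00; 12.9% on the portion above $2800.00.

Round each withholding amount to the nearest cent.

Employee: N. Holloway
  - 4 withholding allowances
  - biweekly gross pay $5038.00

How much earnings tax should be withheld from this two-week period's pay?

Earnings Tax: taxable = $5038.00 − 4×$100.00 = $4638.00
  $126.00 + 12.9% × ($4638.00 − $2800.00) = $126.00 + 12.9% × $1838.00 = $363.10

$363.10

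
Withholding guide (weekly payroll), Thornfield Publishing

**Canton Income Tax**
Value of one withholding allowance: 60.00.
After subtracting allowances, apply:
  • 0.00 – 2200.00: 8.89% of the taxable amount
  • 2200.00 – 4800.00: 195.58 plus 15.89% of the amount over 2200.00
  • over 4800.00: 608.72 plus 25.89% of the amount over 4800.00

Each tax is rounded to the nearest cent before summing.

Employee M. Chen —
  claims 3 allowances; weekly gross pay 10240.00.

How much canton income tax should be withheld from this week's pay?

1970.53

Canton Income Tax: taxable = 10240.00 − 3×60.00 = 10060.00
  608.72 + 25.89% × (10060.00 − 4800.00) = 608.72 + 25.89% × 5260.00 = 1970.53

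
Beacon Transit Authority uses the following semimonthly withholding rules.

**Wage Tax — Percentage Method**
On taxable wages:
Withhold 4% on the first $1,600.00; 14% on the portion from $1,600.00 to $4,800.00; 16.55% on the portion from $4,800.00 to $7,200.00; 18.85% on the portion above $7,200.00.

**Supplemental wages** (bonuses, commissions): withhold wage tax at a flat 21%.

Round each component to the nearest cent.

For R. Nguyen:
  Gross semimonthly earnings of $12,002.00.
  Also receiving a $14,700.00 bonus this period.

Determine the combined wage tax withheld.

$4,901.38

Wage Tax: taxable = $12,002.00
  $909.20 + 18.85% × ($12,002.00 − $7,200.00) = $909.20 + 18.85% × $4,802.00 = $1,814.38
Supplemental (21% flat on bonus): 21% × $14,700.00 = $3,087.00
Total wage tax: $1,814.38 + $3,087.00 = $4,901.38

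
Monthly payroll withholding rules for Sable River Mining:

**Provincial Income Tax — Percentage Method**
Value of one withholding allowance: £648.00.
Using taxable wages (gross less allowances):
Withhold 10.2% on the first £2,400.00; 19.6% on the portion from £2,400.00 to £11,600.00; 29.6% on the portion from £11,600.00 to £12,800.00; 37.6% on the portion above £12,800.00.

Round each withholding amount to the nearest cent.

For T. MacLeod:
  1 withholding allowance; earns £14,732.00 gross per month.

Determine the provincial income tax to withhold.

£2,885.98

Provincial Income Tax: taxable = £14,732.00 − 1×£648.00 = £14,084.00
  £2,403.20 + 37.6% × (£14,084.00 − £12,800.00) = £2,403.20 + 37.6% × £1,284.00 = £2,885.98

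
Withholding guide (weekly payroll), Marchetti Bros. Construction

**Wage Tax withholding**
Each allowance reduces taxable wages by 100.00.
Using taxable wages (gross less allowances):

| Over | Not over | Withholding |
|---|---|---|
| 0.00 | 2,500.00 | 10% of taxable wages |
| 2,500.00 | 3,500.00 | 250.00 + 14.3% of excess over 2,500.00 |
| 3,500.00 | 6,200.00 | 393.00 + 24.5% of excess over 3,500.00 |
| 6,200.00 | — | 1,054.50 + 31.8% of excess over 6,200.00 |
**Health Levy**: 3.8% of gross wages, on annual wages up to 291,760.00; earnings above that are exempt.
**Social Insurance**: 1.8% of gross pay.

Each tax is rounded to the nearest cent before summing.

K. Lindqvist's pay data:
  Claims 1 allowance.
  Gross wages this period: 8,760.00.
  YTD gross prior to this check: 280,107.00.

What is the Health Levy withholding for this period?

332.88

Health Levy: 3.8% × 8,760.00 = 332.88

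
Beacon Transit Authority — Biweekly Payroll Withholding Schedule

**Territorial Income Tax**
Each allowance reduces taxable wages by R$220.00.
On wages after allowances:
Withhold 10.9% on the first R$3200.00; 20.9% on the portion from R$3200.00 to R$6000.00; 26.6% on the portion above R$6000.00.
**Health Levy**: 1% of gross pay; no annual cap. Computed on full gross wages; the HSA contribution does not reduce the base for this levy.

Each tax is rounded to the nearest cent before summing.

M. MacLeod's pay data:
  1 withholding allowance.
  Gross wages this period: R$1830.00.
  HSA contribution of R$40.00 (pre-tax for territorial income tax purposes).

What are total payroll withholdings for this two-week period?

R$189.43

Territorial Income Tax: taxable = R$1830.00 − R$40.00 − 1×R$220.00 = R$1570.00
  10.9% × R$1570.00 = R$171.13
Health Levy: 1% × R$1830.00 = R$18.30
Total: R$171.13 + R$18.30 = R$189.43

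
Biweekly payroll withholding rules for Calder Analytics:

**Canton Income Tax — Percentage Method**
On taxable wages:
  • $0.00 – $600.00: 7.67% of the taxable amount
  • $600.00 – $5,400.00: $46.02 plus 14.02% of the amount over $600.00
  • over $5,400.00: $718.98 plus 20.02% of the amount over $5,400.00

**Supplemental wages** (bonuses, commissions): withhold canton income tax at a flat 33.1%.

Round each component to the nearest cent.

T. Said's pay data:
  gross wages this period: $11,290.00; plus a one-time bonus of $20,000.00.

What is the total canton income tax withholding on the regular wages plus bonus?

Canton Income Tax: taxable = $11,290.00
  $718.98 + 20.02% × ($11,290.00 − $5,400.00) = $718.98 + 20.02% × $5,890.00 = $1,898.16
Supplemental (33.1% flat on bonus): 33.1% × $20,000.00 = $6,620.00
Total canton income tax: $1,898.16 + $6,620.00 = $8,518.16

$8,518.16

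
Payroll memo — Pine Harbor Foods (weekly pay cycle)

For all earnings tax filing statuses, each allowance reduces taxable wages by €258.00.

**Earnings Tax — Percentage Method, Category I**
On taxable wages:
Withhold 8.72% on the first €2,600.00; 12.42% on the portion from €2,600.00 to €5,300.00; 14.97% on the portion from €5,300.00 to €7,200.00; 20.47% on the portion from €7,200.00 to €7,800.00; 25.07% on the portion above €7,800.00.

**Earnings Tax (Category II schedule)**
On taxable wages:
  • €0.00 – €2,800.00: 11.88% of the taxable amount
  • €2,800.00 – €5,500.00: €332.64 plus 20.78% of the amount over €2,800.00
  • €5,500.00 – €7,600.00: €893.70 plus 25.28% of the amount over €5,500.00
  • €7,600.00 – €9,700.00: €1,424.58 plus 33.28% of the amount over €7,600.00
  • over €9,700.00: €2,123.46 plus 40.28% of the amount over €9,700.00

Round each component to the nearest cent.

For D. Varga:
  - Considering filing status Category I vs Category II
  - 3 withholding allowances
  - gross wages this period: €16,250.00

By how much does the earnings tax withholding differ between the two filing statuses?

Earnings Tax (Category I): taxable = €16,250.00 − 3×€258.00 = €15,476.00
  €969.31 + 25.07% × (€15,476.00 − €7,800.00) = €969.31 + 25.07% × €7,676.00 = €2,893.68
Earnings Tax (Category II): taxable = €16,250.00 − 3×€258.00 = €15,476.00
  €2,123.46 + 40.28% × (€15,476.00 − €9,700.00) = €2,123.46 + 40.28% × €5,776.00 = €4,450.03
Difference: |€2,893.68 − €4,450.03| = €1,556.35 (higher under Category II)

€1,556.35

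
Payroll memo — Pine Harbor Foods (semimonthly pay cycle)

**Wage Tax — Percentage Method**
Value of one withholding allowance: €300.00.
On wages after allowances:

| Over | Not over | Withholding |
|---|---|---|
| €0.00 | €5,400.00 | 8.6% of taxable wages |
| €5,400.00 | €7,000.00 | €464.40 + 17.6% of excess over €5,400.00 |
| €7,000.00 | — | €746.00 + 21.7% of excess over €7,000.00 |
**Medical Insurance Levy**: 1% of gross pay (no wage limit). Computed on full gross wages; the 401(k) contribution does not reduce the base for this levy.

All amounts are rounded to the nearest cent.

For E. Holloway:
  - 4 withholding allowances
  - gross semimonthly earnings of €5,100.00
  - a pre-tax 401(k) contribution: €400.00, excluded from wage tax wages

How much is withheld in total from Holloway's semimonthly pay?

Wage Tax: taxable = €5,100.00 − €400.00 − 4×€300.00 = €3,500.00
  8.6% × €3,500.00 = €301.00
Medical Insurance Levy: 1% × €5,100.00 = €51.00
Total: €301.00 + €51.00 = €352.00

€352.00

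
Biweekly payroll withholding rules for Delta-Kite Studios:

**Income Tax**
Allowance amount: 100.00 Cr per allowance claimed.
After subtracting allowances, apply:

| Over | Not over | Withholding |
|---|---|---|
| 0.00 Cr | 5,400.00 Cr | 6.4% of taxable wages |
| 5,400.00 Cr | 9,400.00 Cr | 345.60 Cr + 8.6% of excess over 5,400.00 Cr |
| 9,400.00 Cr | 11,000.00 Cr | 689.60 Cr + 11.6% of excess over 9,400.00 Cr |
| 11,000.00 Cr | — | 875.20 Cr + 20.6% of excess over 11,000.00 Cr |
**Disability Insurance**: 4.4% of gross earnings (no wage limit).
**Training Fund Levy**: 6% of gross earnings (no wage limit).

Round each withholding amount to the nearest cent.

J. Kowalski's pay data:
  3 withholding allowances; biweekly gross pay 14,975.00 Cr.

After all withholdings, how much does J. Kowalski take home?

Income Tax: taxable = 14,975.00 Cr − 3×100.00 Cr = 14,675.00 Cr
  875.20 Cr + 20.6% × (14,675.00 Cr − 11,000.00 Cr) = 875.20 Cr + 20.6% × 3,675.00 Cr = 1,632.25 Cr
Disability Insurance: 4.4% × 14,975.00 Cr = 658.90 Cr
Training Fund Levy: 6% × 14,975.00 Cr = 898.50 Cr
Total withheld: 1,632.25 Cr + 658.90 Cr + 898.50 Cr = 3,189.65 Cr
Net pay: 14,975.00 Cr − 3,189.65 Cr = 11,785.35 Cr

11,785.35 Cr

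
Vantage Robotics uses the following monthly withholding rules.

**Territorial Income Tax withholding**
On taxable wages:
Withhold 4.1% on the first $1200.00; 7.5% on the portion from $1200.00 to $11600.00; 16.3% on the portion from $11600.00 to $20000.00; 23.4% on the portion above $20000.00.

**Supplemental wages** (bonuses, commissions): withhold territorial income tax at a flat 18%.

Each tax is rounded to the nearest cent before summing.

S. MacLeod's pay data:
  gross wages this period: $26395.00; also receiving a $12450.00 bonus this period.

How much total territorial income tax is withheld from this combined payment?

Territorial Income Tax: taxable = $26395.00
  $2198.40 + 23.4% × ($26395.00 − $20000.00) = $2198.40 + 23.4% × $6395.00 = $3694.83
Supplemental (18% flat on bonus): 18% × $12450.00 = $2241.00
Total territorial income tax: $3694.83 + $2241.00 = $5935.83

$5935.83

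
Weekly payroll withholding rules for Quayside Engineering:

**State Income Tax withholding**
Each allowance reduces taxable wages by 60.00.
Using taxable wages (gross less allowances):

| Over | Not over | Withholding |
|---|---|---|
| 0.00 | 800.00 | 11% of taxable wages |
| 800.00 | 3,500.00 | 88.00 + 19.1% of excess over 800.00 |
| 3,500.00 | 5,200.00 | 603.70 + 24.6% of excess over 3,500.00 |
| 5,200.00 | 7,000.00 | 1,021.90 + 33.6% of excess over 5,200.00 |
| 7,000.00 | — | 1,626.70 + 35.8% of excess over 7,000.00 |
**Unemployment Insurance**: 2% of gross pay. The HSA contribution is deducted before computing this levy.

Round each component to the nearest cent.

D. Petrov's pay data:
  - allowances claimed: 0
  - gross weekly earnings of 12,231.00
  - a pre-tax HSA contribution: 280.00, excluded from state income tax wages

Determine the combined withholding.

3,638.18

State Income Tax: taxable = 12,231.00 − 280.00 = 11,951.00
  1,626.70 + 35.8% × (11,951.00 − 7,000.00) = 1,626.70 + 35.8% × 4,951.00 = 3,399.16
Unemployment Insurance: 2% × 11,951.00 = 239.02
Total: 3,399.16 + 239.02 = 3,638.18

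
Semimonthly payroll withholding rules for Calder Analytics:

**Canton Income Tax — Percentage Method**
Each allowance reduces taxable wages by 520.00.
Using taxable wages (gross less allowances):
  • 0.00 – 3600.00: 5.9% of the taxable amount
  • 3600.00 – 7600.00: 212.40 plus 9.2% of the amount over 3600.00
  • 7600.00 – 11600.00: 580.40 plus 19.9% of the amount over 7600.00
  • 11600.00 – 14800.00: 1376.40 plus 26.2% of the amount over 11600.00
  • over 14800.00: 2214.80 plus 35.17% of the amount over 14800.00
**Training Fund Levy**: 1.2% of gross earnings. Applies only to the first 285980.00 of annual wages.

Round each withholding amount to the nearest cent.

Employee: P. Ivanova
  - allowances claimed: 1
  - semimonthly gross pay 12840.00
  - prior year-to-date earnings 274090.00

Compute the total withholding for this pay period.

Canton Income Tax: taxable = 12840.00 − 1×520.00 = 12320.00
  1376.40 + 26.2% × (12320.00 − 11600.00) = 1376.40 + 26.2% × 720.00 = 1565.04
Training Fund Levy: cap 285980.00 − YTD 274090.00 = 11890.00 subject; 1.2% × 11890.00 = 142.68
Total: 1565.04 + 142.68 = 1707.72

1707.72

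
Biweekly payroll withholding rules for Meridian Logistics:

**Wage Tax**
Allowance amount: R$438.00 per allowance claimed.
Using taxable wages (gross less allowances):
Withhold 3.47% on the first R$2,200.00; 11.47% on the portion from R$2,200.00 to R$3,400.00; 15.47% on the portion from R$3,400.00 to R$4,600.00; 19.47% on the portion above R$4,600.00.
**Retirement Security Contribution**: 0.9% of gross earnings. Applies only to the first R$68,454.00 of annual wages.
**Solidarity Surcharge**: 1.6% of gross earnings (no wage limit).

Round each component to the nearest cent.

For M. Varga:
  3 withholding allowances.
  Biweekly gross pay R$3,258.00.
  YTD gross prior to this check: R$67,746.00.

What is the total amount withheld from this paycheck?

Wage Tax: taxable = R$3,258.00 − 3×R$438.00 = R$1,944.00
  3.47% × R$1,944.00 = R$67.46
Retirement Security Contribution: cap R$68,454.00 − YTD R$67,746.00 = R$708.00 subject; 0.9% × R$708.00 = R$6.37
Solidarity Surcharge: 1.6% × R$3,258.00 = R$52.13
Total: R$67.46 + R$6.37 + R$52.13 = R$125.96

R$125.96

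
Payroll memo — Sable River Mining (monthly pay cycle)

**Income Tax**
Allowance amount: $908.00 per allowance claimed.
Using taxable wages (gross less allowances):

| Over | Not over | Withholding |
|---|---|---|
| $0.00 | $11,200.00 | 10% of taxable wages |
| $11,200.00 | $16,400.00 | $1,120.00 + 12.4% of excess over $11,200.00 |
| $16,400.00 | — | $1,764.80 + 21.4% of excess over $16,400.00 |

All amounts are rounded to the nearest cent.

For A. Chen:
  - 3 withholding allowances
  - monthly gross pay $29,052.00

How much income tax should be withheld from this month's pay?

Income Tax: taxable = $29,052.00 − 3×$908.00 = $26,328.00
  $1,764.80 + 21.4% × ($26,328.00 − $16,400.00) = $1,764.80 + 21.4% × $9,928.00 = $3,889.39

$3,889.39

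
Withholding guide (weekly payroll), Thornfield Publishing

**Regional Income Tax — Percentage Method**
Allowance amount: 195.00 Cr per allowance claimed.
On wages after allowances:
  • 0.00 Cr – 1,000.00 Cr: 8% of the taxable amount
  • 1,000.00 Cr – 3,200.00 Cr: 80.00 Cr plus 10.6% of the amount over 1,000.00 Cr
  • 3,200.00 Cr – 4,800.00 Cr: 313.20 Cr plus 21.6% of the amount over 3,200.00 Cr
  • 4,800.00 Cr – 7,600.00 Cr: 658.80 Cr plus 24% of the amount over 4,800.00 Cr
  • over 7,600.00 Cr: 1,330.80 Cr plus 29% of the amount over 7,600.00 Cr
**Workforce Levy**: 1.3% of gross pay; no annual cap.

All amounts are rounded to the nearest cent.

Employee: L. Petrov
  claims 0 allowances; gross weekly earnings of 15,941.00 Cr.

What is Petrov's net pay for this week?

Regional Income Tax: taxable = 15,941.00 Cr
  1,330.80 Cr + 29% × (15,941.00 Cr − 7,600.00 Cr) = 1,330.80 Cr + 29% × 8,341.00 Cr = 3,749.69 Cr
Workforce Levy: 1.3% × 15,941.00 Cr = 207.23 Cr
Total withheld: 3,749.69 Cr + 207.23 Cr = 3,956.92 Cr
Net pay: 15,941.00 Cr − 3,956.92 Cr = 11,984.08 Cr

11,984.08 Cr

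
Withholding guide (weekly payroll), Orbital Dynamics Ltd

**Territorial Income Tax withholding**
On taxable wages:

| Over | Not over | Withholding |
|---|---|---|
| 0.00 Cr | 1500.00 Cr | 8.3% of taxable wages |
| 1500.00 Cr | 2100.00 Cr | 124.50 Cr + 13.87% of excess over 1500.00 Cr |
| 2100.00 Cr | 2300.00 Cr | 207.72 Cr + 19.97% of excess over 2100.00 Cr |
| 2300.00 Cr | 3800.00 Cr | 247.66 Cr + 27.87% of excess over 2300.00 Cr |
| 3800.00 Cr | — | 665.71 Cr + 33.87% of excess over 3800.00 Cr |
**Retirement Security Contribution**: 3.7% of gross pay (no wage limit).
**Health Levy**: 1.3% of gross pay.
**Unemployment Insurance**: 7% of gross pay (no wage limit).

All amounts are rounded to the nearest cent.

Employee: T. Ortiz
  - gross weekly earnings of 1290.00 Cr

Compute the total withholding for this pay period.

Territorial Income Tax: taxable = 1290.00 Cr
  8.3% × 1290.00 Cr = 107.07 Cr
Retirement Security Contribution: 3.7% × 1290.00 Cr = 47.73 Cr
Health Levy: 1.3% × 1290.00 Cr = 16.77 Cr
Unemployment Insurance: 7% × 1290.00 Cr = 90.30 Cr
Total: 107.07 Cr + 47.73 Cr + 16.77 Cr + 90.30 Cr = 261.87 Cr

261.87 Cr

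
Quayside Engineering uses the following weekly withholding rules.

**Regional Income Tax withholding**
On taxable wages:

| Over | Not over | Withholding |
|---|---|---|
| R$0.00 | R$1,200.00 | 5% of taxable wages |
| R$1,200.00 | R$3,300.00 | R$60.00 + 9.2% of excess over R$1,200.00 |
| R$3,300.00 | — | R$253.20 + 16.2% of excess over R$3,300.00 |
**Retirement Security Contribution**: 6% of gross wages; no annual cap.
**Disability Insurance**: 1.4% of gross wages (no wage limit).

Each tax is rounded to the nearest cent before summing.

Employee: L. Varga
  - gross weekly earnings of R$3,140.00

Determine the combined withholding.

Regional Income Tax: taxable = R$3,140.00
  R$60.00 + 9.2% × (R$3,140.00 − R$1,200.00) = R$60.00 + 9.2% × R$1,940.00 = R$238.48
Retirement Security Contribution: 6% × R$3,140.00 = R$188.40
Disability Insurance: 1.4% × R$3,140.00 = R$43.96
Total: R$238.48 + R$188.40 + R$43.96 = R$470.84

R$470.84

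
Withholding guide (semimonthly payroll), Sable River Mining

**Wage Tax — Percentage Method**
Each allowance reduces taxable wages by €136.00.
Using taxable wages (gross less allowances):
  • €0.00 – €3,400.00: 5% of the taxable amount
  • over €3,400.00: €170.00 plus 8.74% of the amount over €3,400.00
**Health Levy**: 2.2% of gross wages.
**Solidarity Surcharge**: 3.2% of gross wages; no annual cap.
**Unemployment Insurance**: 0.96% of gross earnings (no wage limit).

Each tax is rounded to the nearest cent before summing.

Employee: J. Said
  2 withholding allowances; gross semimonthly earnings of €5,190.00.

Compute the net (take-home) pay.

€4,557.25

Wage Tax: taxable = €5,190.00 − 2×€136.00 = €4,918.00
  €170.00 + 8.74% × (€4,918.00 − €3,400.00) = €170.00 + 8.74% × €1,518.00 = €302.67
Health Levy: 2.2% × €5,190.00 = €114.18
Solidarity Surcharge: 3.2% × €5,190.00 = €166.08
Unemployment Insurance: 0.96% × €5,190.00 = €49.82
Total withheld: €302.67 + €114.18 + €166.08 + €49.82 = €632.75
Net pay: €5,190.00 − €632.75 = €4,557.25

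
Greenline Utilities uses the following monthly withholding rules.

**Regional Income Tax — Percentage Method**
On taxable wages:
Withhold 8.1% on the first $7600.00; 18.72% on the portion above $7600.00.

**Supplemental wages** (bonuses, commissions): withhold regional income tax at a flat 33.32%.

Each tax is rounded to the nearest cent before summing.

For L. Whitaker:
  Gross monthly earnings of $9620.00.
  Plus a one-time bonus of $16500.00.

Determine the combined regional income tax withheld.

Regional Income Tax: taxable = $9620.00
  $615.60 + 18.72% × ($9620.00 − $7600.00) = $615.60 + 18.72% × $2020.00 = $993.74
Supplemental (33.32% flat on bonus): 33.32% × $16500.00 = $5497.80
Total regional income tax: $993.74 + $5497.80 = $6491.54

$6491.54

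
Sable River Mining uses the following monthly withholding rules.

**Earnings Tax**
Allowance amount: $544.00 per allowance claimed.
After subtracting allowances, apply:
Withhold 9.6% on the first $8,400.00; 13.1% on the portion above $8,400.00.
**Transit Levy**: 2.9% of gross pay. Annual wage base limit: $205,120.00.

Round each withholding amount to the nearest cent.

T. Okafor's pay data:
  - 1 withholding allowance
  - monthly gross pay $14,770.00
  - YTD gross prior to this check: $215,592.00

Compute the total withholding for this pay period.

Earnings Tax: taxable = $14,770.00 − 1×$544.00 = $14,226.00
  $806.40 + 13.1% × ($14,226.00 − $8,400.00) = $806.40 + 13.1% × $5,826.00 = $1,569.61
Transit Levy: YTD $215,592.00 ≥ cap $205,120.00 → $0.00
Total: $1,569.61 + $0.00 = $1,569.61

$1,569.61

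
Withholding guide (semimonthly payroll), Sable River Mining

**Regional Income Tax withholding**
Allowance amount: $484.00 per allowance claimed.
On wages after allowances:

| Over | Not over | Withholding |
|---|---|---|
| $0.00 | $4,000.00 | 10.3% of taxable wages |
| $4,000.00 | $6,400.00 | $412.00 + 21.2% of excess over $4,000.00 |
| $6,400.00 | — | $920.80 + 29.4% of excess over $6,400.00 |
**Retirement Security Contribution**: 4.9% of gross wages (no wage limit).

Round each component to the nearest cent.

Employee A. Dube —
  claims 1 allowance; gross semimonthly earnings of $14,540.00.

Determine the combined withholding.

$3,884.12

Regional Income Tax: taxable = $14,540.00 − 1×$484.00 = $14,056.00
  $920.80 + 29.4% × ($14,056.00 − $6,400.00) = $920.80 + 29.4% × $7,656.00 = $3,171.66
Retirement Security Contribution: 4.9% × $14,540.00 = $712.46
Total: $3,171.66 + $712.46 = $3,884.12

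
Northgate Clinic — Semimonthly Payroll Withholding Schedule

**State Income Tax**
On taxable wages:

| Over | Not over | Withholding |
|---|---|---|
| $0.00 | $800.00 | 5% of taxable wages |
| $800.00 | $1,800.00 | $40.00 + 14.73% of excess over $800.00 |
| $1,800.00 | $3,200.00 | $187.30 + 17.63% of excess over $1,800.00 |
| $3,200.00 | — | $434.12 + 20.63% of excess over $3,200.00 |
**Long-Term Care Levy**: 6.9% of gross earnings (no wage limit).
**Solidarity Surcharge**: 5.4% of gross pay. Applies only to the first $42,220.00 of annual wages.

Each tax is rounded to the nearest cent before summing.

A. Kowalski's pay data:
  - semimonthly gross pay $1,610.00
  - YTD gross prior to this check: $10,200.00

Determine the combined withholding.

State Income Tax: taxable = $1,610.00
  $40.00 + 14.73% × ($1,610.00 − $800.00) = $40.00 + 14.73% × $810.00 = $159.31
Long-Term Care Levy: 6.9% × $1,610.00 = $111.09
Solidarity Surcharge: 5.4% × $1,610.00 = $86.94
Total: $159.31 + $111.09 + $86.94 = $357.34

$357.34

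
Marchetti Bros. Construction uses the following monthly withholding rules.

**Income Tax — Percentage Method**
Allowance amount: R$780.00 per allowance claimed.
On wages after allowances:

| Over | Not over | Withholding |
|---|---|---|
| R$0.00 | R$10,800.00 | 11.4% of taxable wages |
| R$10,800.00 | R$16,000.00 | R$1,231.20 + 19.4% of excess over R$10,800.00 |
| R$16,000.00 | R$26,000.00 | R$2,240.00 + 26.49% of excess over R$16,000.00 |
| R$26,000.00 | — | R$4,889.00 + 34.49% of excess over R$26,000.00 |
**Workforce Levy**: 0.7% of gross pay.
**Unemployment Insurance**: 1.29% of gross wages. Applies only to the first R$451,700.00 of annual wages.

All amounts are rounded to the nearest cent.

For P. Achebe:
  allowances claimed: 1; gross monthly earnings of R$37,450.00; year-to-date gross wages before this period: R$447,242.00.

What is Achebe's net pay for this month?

Income Tax: taxable = R$37,450.00 − 1×R$780.00 = R$36,670.00
  R$4,889.00 + 34.49% × (R$36,670.00 − R$26,000.00) = R$4,889.00 + 34.49% × R$10,670.00 = R$8,569.08
Workforce Levy: 0.7% × R$37,450.00 = R$262.15
Unemployment Insurance: cap R$451,700.00 − YTD R$447,242.00 = R$4,458.00 subject; 1.29% × R$4,458.00 = R$57.51
Total withheld: R$8,569.08 + R$262.15 + R$57.51 = R$8,888.74
Net pay: R$37,450.00 − R$8,888.74 = R$28,561.26

R$28,561.26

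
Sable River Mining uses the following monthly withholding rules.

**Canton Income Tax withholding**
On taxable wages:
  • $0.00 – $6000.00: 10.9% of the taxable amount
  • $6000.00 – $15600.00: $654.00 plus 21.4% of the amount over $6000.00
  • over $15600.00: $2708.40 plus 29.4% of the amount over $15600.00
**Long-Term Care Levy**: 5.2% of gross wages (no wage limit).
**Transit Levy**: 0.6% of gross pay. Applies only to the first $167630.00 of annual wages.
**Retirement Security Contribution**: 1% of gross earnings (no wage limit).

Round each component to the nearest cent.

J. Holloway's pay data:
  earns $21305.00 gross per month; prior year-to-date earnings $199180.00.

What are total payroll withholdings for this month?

$5706.58

Canton Income Tax: taxable = $21305.00
  $2708.40 + 29.4% × ($21305.00 − $15600.00) = $2708.40 + 29.4% × $5705.00 = $4385.67
Long-Term Care Levy: 5.2% × $21305.00 = $1107.86
Transit Levy: YTD $199180.00 ≥ cap $167630.00 → $0.00
Retirement Security Contribution: 1% × $21305.00 = $213.05
Total: $4385.67 + $1107.86 + $0.00 + $213.05 = $5706.58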